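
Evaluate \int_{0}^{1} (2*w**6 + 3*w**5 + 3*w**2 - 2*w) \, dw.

11/14

By the power rule, an antiderivative is F(w) = 2*w**7/7 + w**6/2 + w**3 - w**2.
Then F(1) - F(0) = (11/14) - (0) = 11/14.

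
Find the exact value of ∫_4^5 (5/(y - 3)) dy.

log(32)

An antiderivative is F(y) = 5*log(y - 3).
Then F(5) - F(4) = (log(32)) - (0) = log(32).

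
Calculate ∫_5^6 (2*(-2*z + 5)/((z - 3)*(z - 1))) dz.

Factor the denominator: z**2 - 4*z + 3 = (z - 1)(z - 3).
Partial fractions: 2*(-2*z + 5)/((z - 3)*(z - 1)) = -3/(z - 1) - 1/(z - 3).
An antiderivative is F(z) = -log(z - 3) - 3*log(z - 1).
Then F(6) - F(5) = (-3*log(5) - log(3)) - (-7*log(2)) = -3*log(5) - log(3) + 7*log(2).

-3*log(5) - log(3) + 7*log(2)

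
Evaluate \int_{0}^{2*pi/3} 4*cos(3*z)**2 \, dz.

4*pi/3

Use the identity cos^2(3*z) = (1 + cos(6*z))/2.
An antiderivative is F(z) = 2*z + sin(6*z)/3.
Then F(2*pi/3) - F(0) = (4*pi/3) - (0) = 4*pi/3.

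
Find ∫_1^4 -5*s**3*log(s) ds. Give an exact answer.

Integrate by parts once (u = ln s, dv = -5*s**3 ds).
An antiderivative is F(s) = -5*s**4*(4*log(s) - 1)/16.
Then F(4) - F(1) = (80 - 640*log(2)) - (5/16) = 1275/16 - 640*log(2).

1275/16 - 640*log(2)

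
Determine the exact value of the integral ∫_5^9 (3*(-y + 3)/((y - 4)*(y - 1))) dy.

Factor the denominator: y**2 - 5*y + 4 = (y - 1)(y - 4).
Partial fractions: 3*(-y + 3)/((y - 4)*(y - 1)) = -2/(y - 1) - 1/(y - 4).
An antiderivative is F(y) = -log(y - 4) - 2*log(y - 1).
Then F(9) - F(5) = (-6*log(2) - log(5)) - (-log(16)) = -log(20).

-log(20)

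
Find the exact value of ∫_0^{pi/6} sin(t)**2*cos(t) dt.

Let u = sin(t), so du = cos(t) dt. When t = 0, u = 0; when t = pi/6, u = 1/2.
The integral becomes ∫ u**2 du from 0 to 1/2, with antiderivative u**3/3.
Back in t: F(t) = sin(t)**3/3.
Then F(pi/6) - F(0) = (1/24) - (0) = 1/24.

1/24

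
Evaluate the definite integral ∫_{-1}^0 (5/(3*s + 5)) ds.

-5*log(2)/3 + 5*log(5)/3

An antiderivative is F(s) = 5*log(3*s + 5)/3.
Then F(0) - F(-1) = (5*log(5)/3) - (5*log(2)/3) = -5*log(2)/3 + 5*log(5)/3.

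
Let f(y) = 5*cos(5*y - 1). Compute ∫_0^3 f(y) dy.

sin(1) + sin(14)

Let u = 5*y - 1, so du = 5 dy. When y = 0, u = -1; when y = 3, u = 14.
The integral becomes ∫ cos(u) du from -1 to 14, with antiderivative sin(u).
Back in y: F(y) = sin(5*y - 1).
Then F(3) - F(0) = (sin(14)) - (-sin(1)) = sin(1) + sin(14).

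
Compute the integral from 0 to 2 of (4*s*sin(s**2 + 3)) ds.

Let u = s**2 + 3, so du = 2*s ds. When s = 0, u = 3; when s = 2, u = 7.
The integral becomes 2·∫ sin(u) du from 3 to 7, with antiderivative -2*cos(u).
Back in s: F(s) = -2*cos(s**2 + 3).
Then F(2) - F(0) = (-2*cos(7)) - (-2*cos(3)) = 2*cos(3) - 2*cos(7).

2*cos(3) - 2*cos(7)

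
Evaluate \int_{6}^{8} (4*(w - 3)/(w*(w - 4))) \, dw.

-3*log(3) + 7*log(2)

Factor the denominator: w**2 - 4*w = w(w - 4).
Partial fractions: 4*(w - 3)/(w*(w - 4)) = 3/w + 1/(w - 4).
An antiderivative is F(w) = 3*log(w) + log(w - 4).
Then F(8) - F(6) = (11*log(2)) - (4*log(2) + 3*log(3)) = -3*log(3) + 7*log(2).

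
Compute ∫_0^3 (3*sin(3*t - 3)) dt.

cos(3) - cos(6)

Let u = 3*t - 3, so du = 3 dt. When t = 0, u = -3; when t = 3, u = 6.
The integral becomes ∫ sin(u) du from -3 to 6, with antiderivative -cos(u).
Back in t: F(t) = -cos(3*t - 3).
Then F(3) - F(0) = (-cos(6)) - (-cos(3)) = cos(3) - cos(6).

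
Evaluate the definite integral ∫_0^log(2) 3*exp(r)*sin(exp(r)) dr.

Let u = exp(r), so du = exp(r) dr. When r = 0, u = 1; when r = log(2), u = 2.
The integral becomes 3·∫ sin(u) du from 1 to 2, with antiderivative -3*cos(u).
Back in r: F(r) = -3*cos(exp(r)).
Then F(log(2)) - F(0) = (-3*cos(2)) - (-3*cos(1)) = -3*cos(2) + 3*cos(1).

-3*cos(2) + 3*cos(1)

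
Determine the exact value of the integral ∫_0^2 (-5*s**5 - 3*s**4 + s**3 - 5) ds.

By the power rule, an antiderivative is F(s) = -5*s**6/6 - 3*s**5/5 + s**4/4 - 5*s.
Then F(2) - F(0) = (-1178/15) - (0) = -1178/15.

-1178/15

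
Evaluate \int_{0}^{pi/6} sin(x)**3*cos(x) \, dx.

Let u = sin(x), so du = cos(x) dx. When x = 0, u = 0; when x = pi/6, u = 1/2.
The integral becomes ∫ u**3 du from 0 to 1/2, with antiderivative u**4/4.
Back in x: F(x) = sin(x)**4/4.
Then F(pi/6) - F(0) = (1/64) - (0) = 1/64.

1/64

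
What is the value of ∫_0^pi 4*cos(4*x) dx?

0

An antiderivative is F(x) = sin(4*x).
Then F(pi) - F(0) = (0) - (0) = 0.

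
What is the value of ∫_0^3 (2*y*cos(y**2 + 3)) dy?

sin(12) - sin(3)

Let u = y**2 + 3, so du = 2*y dy. When y = 0, u = 3; when y = 3, u = 12.
The integral becomes ∫ cos(u) du from 3 to 12, with antiderivative sin(u).
Back in y: F(y) = sin(y**2 + 3).
Then F(3) - F(0) = (sin(12)) - (sin(3)) = sin(12) - sin(3).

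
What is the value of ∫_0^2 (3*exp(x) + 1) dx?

An antiderivative is F(x) = x + 3*exp(x).
Then F(2) - F(0) = (2 + 3*exp(2)) - (3) = -1 + 3*exp(2).

-1 + 3*exp(2)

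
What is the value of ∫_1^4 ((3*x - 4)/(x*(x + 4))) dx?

-4*log(5) + 10*log(2)

Factor the denominator: x**2 + 4*x = (x + 4)x.
Partial fractions: (3*x - 4)/(x*(x + 4)) = 4/(x + 4) - 1/x.
An antiderivative is F(x) = -log(x) + 4*log(x + 4).
Then F(4) - F(1) = (10*log(2)) - (4*log(5)) = -4*log(5) + 10*log(2).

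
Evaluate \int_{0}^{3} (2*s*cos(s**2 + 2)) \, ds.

sin(11) - sin(2)

Let u = s**2 + 2, so du = 2*s ds. When s = 0, u = 2; when s = 3, u = 11.
The integral becomes ∫ cos(u) du from 2 to 11, with antiderivative sin(u).
Back in s: F(s) = sin(s**2 + 2).
Then F(3) - F(0) = (sin(11)) - (sin(2)) = sin(11) - sin(2).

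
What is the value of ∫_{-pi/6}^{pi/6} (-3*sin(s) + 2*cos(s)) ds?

An antiderivative is F(s) = 2*sin(s) + 3*cos(s).
Then F(pi/6) - F(-pi/6) = (1 + 3*sqrt(3)/2) - (-1 + 3*sqrt(3)/2) = 2.

2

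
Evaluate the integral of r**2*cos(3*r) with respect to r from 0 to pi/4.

Integrate by parts twice (u = r^2, dv = cos(3*r) dr).
An antiderivative is F(r) = r**2*sin(3*r)/3 + 2*r*cos(3*r)/9 - 2*sin(3*r)/27.
Then F(pi/4) - F(0) = (sqrt(2)*(-24*pi - 32 + 9*pi**2)/864) - (0) = sqrt(2)*(-24*pi - 32 + 9*pi**2)/864.

sqrt(2)*(-24*pi - 32 + 9*pi**2)/864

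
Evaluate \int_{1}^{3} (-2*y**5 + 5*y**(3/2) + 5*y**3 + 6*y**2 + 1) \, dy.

By the power rule, an antiderivative is F(y) = -y**6/3 + 2*y**(5/2) + 5*y**4/4 + 2*y**3 + y.
Then F(3) - F(1) = (-339/4 + 18*sqrt(3)) - (71/12) = -272/3 + 18*sqrt(3).

-272/3 + 18*sqrt(3)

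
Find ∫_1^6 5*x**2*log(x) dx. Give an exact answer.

Integrate by parts once (u = ln x, dv = 5*x**2 dx).
An antiderivative is F(x) = 5*x**3*(3*log(x) - 1)/9.
Then F(6) - F(1) = (-120 + 360*log(2) + 360*log(3)) - (-5/9) = -1075/9 + 360*log(2) + 360*log(3).

-1075/9 + 360*log(2) + 360*log(3)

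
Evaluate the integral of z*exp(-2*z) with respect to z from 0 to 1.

Integrate by parts once (u = z, dv = exp(-2*z) dz).
An antiderivative is F(z) = (-2*z - 1)*exp(-2*z)/4.
Then F(1) - F(0) = (-3*exp(-2)/4) - (-1/4) = (-3 + exp(2))*exp(-2)/4.

(-3 + exp(2))*exp(-2)/4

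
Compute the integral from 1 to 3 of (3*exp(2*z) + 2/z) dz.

An antiderivative is F(z) = 3*exp(2*z)/2 + 2*log(z).
Then F(3) - F(1) = (log(9) + 3*exp(6)/2) - (3*exp(2)/2) = -3*exp(2)/2 + log(9) + 3*exp(6)/2.

-3*exp(2)/2 + log(9) + 3*exp(6)/2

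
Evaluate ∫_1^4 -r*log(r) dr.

15/4 - 16*log(2)

Integrate by parts once (u = ln r, dv = -r dr).
An antiderivative is F(r) = -r**2*(2*log(r) - 1)/4.
Then F(4) - F(1) = (4 - 16*log(2)) - (1/4) = 15/4 - 16*log(2).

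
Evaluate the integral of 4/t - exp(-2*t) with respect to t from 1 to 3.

An antiderivative is F(t) = 4*log(t) + exp(-2*t)/2.
Then F(3) - F(1) = (exp(-6)/2 + 4*log(3)) - (exp(-2)/2) = (-exp(4) + 1 + 8*exp(6)*log(3))*exp(-6)/2.

(-exp(4) + 1 + 8*exp(6)*log(3))*exp(-6)/2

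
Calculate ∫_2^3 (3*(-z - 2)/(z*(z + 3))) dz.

Factor the denominator: z**2 + 3*z = (z + 3)z.
Partial fractions: 3*(-z - 2)/(z*(z + 3)) = -1/(z + 3) - 2/z.
An antiderivative is F(z) = -2*log(z) - log(z + 3).
Then F(3) - F(2) = (-log(54)) - (-log(20)) = log(10/27).

log(10/27)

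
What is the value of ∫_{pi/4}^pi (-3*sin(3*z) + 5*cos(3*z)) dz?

-1 - sqrt(2)/3

An antiderivative is F(z) = 5*sin(3*z)/3 + cos(3*z).
Then F(pi) - F(pi/4) = (-1) - (sqrt(2)/3) = -1 - sqrt(2)/3.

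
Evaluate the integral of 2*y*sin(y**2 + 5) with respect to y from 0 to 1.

Let u = y**2 + 5, so du = 2*y dy. When y = 0, u = 5; when y = 1, u = 6.
The integral becomes ∫ sin(u) du from 5 to 6, with antiderivative -cos(u).
Back in y: F(y) = -cos(y**2 + 5).
Then F(1) - F(0) = (-cos(6)) - (-cos(5)) = -cos(6) + cos(5).

-cos(6) + cos(5)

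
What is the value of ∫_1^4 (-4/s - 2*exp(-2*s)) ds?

-8*log(2) - exp(-2) + exp(-8)

An antiderivative is F(s) = -4*log(s) + exp(-2*s).
Then F(4) - F(1) = (-8*log(2) + exp(-8)) - (exp(-2)) = -8*log(2) - exp(-2) + exp(-8).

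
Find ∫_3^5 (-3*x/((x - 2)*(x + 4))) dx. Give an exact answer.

-5*log(3) + 2*log(7)

Factor the denominator: x**2 + 2*x - 8 = (x + 4)(x - 2).
Partial fractions: -3*x/((x - 2)*(x + 4)) = -2/(x + 4) - 1/(x - 2).
An antiderivative is F(x) = -log(x - 2) - 2*log(x + 4).
Then F(5) - F(3) = (-5*log(3)) - (-log(49)) = -5*log(3) + 2*log(7).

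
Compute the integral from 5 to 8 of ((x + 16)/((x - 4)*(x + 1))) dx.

-3*log(3) + 11*log(2)

Factor the denominator: x**2 - 3*x - 4 = (x + 1)(x - 4).
Partial fractions: (x + 16)/((x - 4)*(x + 1)) = -3/(x + 1) + 4/(x - 4).
An antiderivative is F(x) = 4*log(x - 4) - 3*log(x + 1).
Then F(8) - F(5) = (-6*log(3) + 8*log(2)) - (-3*log(3) - 3*log(2)) = -3*log(3) + 11*log(2).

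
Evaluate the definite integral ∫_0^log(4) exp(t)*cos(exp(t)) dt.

-sin(1) + sin(4)

Let u = exp(t), so du = exp(t) dt. When t = 0, u = 1; when t = log(4), u = 4.
The integral becomes ∫ cos(u) du from 1 to 4, with antiderivative sin(u).
Back in t: F(t) = sin(exp(t)).
Then F(log(4)) - F(0) = (sin(4)) - (sin(1)) = -sin(1) + sin(4).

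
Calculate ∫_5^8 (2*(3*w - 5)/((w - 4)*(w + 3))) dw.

Factor the denominator: w**2 - w - 12 = (w + 3)(w - 4).
Partial fractions: 2*(3*w - 5)/((w - 4)*(w + 3)) = 4/(w + 3) + 2/(w - 4).
An antiderivative is F(w) = 2*log(w - 4) + 4*log(w + 3).
Then F(8) - F(5) = (4*log(2) + 4*log(11)) - (12*log(2)) = -8*log(2) + 4*log(11).

-8*log(2) + 4*log(11)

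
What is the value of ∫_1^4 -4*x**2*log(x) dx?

Integrate by parts once (u = ln x, dv = -4*x**2 dx).
An antiderivative is F(x) = -4*x**3*(3*log(x) - 1)/9.
Then F(4) - F(1) = (256/9 - 512*log(2)/3) - (4/9) = 28 - 512*log(2)/3.

28 - 512*log(2)/3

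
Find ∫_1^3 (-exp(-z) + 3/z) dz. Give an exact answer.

-exp(-1) + exp(-3) + 3*log(3)

An antiderivative is F(z) = 3*log(z) + exp(-z).
Then F(3) - F(1) = (exp(-3) + 3*log(3)) - (exp(-1)) = -exp(-1) + exp(-3) + 3*log(3).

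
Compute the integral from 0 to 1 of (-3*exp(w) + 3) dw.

6 - 3*E

An antiderivative is F(w) = 3*w - 3*exp(w).
Then F(1) - F(0) = (3 - 3*E) - (-3) = 6 - 3*E.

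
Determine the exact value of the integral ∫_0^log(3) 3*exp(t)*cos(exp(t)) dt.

Let u = exp(t), so du = exp(t) dt. When t = 0, u = 1; when t = log(3), u = 3.
The integral becomes 3·∫ cos(u) du from 1 to 3, with antiderivative 3*sin(u).
Back in t: F(t) = 3*sin(exp(t)).
Then F(log(3)) - F(0) = (3*sin(3)) - (3*sin(1)) = -3*sin(1) + 3*sin(3).

-3*sin(1) + 3*sin(3)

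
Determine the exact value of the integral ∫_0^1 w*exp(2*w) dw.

1/4 + exp(2)/4

Integrate by parts once (u = w, dv = exp(2*w) dw).
An antiderivative is F(w) = (2*w - 1)*exp(2*w)/4.
Then F(1) - F(0) = (exp(2)/4) - (-1/4) = 1/4 + exp(2)/4.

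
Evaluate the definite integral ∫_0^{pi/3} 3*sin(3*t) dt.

2

An antiderivative is F(t) = -cos(3*t).
Then F(pi/3) - F(0) = (1) - (-1) = 2.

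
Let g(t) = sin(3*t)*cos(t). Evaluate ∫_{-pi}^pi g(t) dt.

0

Use the identity sin(3*t)cos(t) = [sin(4*t) + sin(2*t)]/2.
An antiderivative is F(t) = -cos(2*t)/4 - cos(4*t)/8.
Then F(pi) - F(-pi) = (-3/8) - (-3/8) = 0.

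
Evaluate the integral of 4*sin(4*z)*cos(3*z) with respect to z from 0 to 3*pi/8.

16/7 - 6*sqrt(2 - sqrt(2))/7

Use the identity sin(4*z)cos(3*z) = [sin(7*z) + sin(z)]/2.
An antiderivative is F(z) = -2*cos(z) - 2*cos(7*z)/7.
Then F(3*pi/8) - F(0) = (-6*sqrt(2 - sqrt(2))/7) - (-16/7) = 16/7 - 6*sqrt(2 - sqrt(2))/7.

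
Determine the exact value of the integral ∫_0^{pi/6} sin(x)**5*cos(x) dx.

Let u = sin(x), so du = cos(x) dx. When x = 0, u = 0; when x = pi/6, u = 1/2.
The integral becomes ∫ u**5 du from 0 to 1/2, with antiderivative u**6/6.
Back in x: F(x) = sin(x)**6/6.
Then F(pi/6) - F(0) = (1/384) - (0) = 1/384.

1/384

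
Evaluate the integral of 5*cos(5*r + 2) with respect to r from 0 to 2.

Let u = 5*r + 2, so du = 5 dr. When r = 0, u = 2; when r = 2, u = 12.
The integral becomes ∫ cos(u) du from 2 to 12, with antiderivative sin(u).
Back in r: F(r) = sin(5*r + 2).
Then F(2) - F(0) = (sin(12)) - (sin(2)) = -sin(2) + sin(12).

-sin(2) + sin(12)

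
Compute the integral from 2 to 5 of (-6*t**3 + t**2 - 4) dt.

By the power rule, an antiderivative is F(t) = -3*t**4/2 + t**3/3 - 4*t.
Then F(5) - F(2) = (-5495/6) - (-88/3) = -1773/2.

-1773/2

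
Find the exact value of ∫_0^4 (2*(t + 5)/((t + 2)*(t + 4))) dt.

Factor the denominator: t**2 + 6*t + 8 = (t + 4)(t + 2).
Partial fractions: 2*(t + 5)/((t + 2)*(t + 4)) = -1/(t + 4) + 3/(t + 2).
An antiderivative is F(t) = 3*log(t + 2) - log(t + 4).
Then F(4) - F(0) = (log(27)) - (log(2)) = log(27/2).

log(27/2)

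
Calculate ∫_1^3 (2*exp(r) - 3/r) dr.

An antiderivative is F(r) = 2*exp(r) - 3*log(r).
Then F(3) - F(1) = (-log(27) + 2*exp(3)) - (2*exp(1)) = -2*exp(1) - log(27) + 2*exp(3).

-2*exp(1) - log(27) + 2*exp(3)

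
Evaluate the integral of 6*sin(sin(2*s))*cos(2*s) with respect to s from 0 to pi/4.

3 - 3*cos(1)

Let u = sin(2*s), so du = 2*cos(2*s) ds. When s = 0, u = 0; when s = pi/4, u = 1.
The integral becomes 3·∫ sin(u) du from 0 to 1, with antiderivative -3*cos(u).
Back in s: F(s) = -3*cos(sin(2*s)).
Then F(pi/4) - F(0) = (-3*cos(1)) - (-3) = 3 - 3*cos(1).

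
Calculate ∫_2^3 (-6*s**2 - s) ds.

By the power rule, an antiderivative is F(s) = -2*s**3 - s**2/2.
Then F(3) - F(2) = (-117/2) - (-18) = -81/2.

-81/2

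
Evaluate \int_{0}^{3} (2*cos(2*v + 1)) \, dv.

-sin(1) + sin(7)

Let u = 2*v + 1, so du = 2 dv. When v = 0, u = 1; when v = 3, u = 7.
The integral becomes ∫ cos(u) du from 1 to 7, with antiderivative sin(u).
Back in v: F(v) = sin(2*v + 1).
Then F(3) - F(0) = (sin(7)) - (sin(1)) = -sin(1) + sin(7).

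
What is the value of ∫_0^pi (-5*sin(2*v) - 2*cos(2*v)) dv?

An antiderivative is F(v) = -sin(2*v) + 5*cos(2*v)/2.
Then F(pi) - F(0) = (5/2) - (5/2) = 0.

0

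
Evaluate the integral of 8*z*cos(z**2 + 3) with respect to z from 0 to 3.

4*sin(12) - 4*sin(3)

Let u = z**2 + 3, so du = 2*z dz. When z = 0, u = 3; when z = 3, u = 12.
The integral becomes 4·∫ cos(u) du from 3 to 12, with antiderivative 4*sin(u).
Back in z: F(z) = 4*sin(z**2 + 3).
Then F(3) - F(0) = (4*sin(12)) - (4*sin(3)) = 4*sin(12) - 4*sin(3).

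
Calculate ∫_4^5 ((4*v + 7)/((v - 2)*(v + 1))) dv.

Factor the denominator: v**2 - v - 2 = (v + 1)(v - 2).
Partial fractions: (4*v + 7)/((v - 2)*(v + 1)) = -1/(v + 1) + 5/(v - 2).
An antiderivative is F(v) = 5*log(v - 2) - log(v + 1).
Then F(5) - F(4) = (log(81/2)) - (log(32/5)) = -6*log(2) + log(5) + 4*log(3).

-6*log(2) + log(5) + 4*log(3)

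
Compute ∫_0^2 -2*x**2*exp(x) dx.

Integrate by parts twice (u = x^2, dv = -2*exp(x) dx).
An antiderivative is F(x) = (-2*x**2 + 4*x - 4)*exp(x).
Then F(2) - F(0) = (-4*exp(2)) - (-4) = 4 - 4*exp(2).

4 - 4*exp(2)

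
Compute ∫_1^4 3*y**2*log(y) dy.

Integrate by parts once (u = ln y, dv = 3*y**2 dy).
An antiderivative is F(y) = y**3*(3*log(y) - 1)/3.
Then F(4) - F(1) = (-64/3 + 128*log(2)) - (-1/3) = -21 + 128*log(2).

-21 + 128*log(2)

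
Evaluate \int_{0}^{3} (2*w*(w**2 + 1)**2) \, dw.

333

Let u = w**2 + 1, so du = 2*w dw. When w = 0, u = 1; when w = 3, u = 10.
The integral becomes ∫ u**2 du from 1 to 10, with antiderivative u**3/3.
Back in w: F(w) = (w**2 + 1)**3/3.
Then F(3) - F(0) = (1000/3) - (1/3) = 333.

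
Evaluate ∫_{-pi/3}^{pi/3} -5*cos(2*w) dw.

An antiderivative is F(w) = -5*sin(2*w)/2.
Then F(pi/3) - F(-pi/3) = (-5*sqrt(3)/4) - (5*sqrt(3)/4) = -5*sqrt(3)/2.

-5*sqrt(3)/2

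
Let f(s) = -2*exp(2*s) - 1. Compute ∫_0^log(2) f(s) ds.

An antiderivative is F(s) = -exp(2*s) - s.
Then F(log(2)) - F(0) = (-4 - log(2)) - (-1) = -3 - log(2).

-3 - log(2)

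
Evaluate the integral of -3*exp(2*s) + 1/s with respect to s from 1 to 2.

An antiderivative is F(s) = -3*exp(2*s)/2 + log(s).
Then F(2) - F(1) = (-3*exp(4)/2 + log(2)) - (-3*exp(2)/2) = -3*exp(4)/2 + log(2) + 3*exp(2)/2.

-3*exp(4)/2 + log(2) + 3*exp(2)/2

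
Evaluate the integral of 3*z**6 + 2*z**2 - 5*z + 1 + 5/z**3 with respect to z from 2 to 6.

By the power rule, an antiderivative is F(z) = 3*z**7/7 + 2*z**3/3 - 5*z**2/2 + z - 5/(2*z**2).
Then F(6) - F(2) = (60496381/504) - (8663/168) = 7558799/63.

7558799/63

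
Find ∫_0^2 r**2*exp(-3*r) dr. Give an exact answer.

2/27 - 50*exp(-6)/27

Integrate by parts twice (u = r^2, dv = exp(-3*r) dr).
An antiderivative is F(r) = (-9*r**2 - 6*r - 2)*exp(-3*r)/27.
Then F(2) - F(0) = (-50*exp(-6)/27) - (-2/27) = 2/27 - 50*exp(-6)/27.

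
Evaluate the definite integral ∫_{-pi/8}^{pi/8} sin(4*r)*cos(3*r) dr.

Use the identity sin(4*r)cos(3*r) = [sin(7*r) + sin(r)]/2.
An antiderivative is F(r) = -cos(r)/2 - cos(7*r)/14.
Then F(pi/8) - F(-pi/8) = (-3*sqrt(sqrt(2) + 2)/14) - (-3*sqrt(sqrt(2) + 2)/14) = 0.

0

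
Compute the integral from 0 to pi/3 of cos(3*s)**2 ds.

pi/6

Use the identity cos^2(3*s) = (1 + cos(6*s))/2.
An antiderivative is F(s) = s/2 + sin(6*s)/12.
Then F(pi/3) - F(0) = (pi/6) - (0) = pi/6.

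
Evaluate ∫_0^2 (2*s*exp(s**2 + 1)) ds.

-exp(1) + exp(5)

Let u = s**2 + 1, so du = 2*s ds. When s = 0, u = 1; when s = 2, u = 5.
The integral becomes ∫ exp(u) du from 1 to 5, with antiderivative exp(u).
Back in s: F(s) = exp(s**2 + 1).
Then F(2) - F(0) = (exp(5)) - (exp(1)) = -exp(1) + exp(5).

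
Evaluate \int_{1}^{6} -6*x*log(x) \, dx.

Integrate by parts once (u = ln x, dv = -6*x dx).
An antiderivative is F(x) = -3*x**2*(2*log(x) - 1)/2.
Then F(6) - F(1) = (-108*log(3) - 108*log(2) + 54) - (3/2) = -108*log(3) - 108*log(2) + 105/2.

-108*log(3) - 108*log(2) + 105/2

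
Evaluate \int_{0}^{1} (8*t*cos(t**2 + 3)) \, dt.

Let u = t**2 + 3, so du = 2*t dt. When t = 0, u = 3; when t = 1, u = 4.
The integral becomes 4·∫ cos(u) du from 3 to 4, with antiderivative 4*sin(u).
Back in t: F(t) = 4*sin(t**2 + 3).
Then F(1) - F(0) = (4*sin(4)) - (4*sin(3)) = 4*sin(4) - 4*sin(3).

4*sin(4) - 4*sin(3)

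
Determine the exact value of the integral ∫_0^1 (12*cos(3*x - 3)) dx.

Let u = 3*x - 3, so du = 3 dx. When x = 0, u = -3; when x = 1, u = 0.
The integral becomes 4·∫ cos(u) du from -3 to 0, with antiderivative 4*sin(u).
Back in x: F(x) = 4*sin(3*x - 3).
Then F(1) - F(0) = (0) - (-4*sin(3)) = 4*sin(3).

4*sin(3)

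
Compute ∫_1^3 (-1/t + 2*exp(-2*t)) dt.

An antiderivative is F(t) = -log(t) - exp(-2*t).
Then F(3) - F(1) = (-log(3) - exp(-6)) - (-exp(-2)) = -log(3) - exp(-6) + exp(-2).

-log(3) - exp(-6) + exp(-2)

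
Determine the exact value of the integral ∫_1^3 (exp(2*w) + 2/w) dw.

-exp(2)/2 + log(9) + exp(6)/2

An antiderivative is F(w) = exp(2*w)/2 + 2*log(w).
Then F(3) - F(1) = (log(9) + exp(6)/2) - (exp(2)/2) = -exp(2)/2 + log(9) + exp(6)/2.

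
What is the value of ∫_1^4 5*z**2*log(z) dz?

Integrate by parts once (u = ln z, dv = 5*z**2 dz).
An antiderivative is F(z) = 5*z**3*(3*log(z) - 1)/9.
Then F(4) - F(1) = (-320/9 + 640*log(2)/3) - (-5/9) = -35 + 640*log(2)/3.

-35 + 640*log(2)/3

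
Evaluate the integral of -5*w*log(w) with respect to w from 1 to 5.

30 - 125*log(5)/2

Integrate by parts once (u = ln w, dv = -5*w dw).
An antiderivative is F(w) = -5*w**2*(2*log(w) - 1)/4.
Then F(5) - F(1) = (125/4 - 125*log(5)/2) - (5/4) = 30 - 125*log(5)/2.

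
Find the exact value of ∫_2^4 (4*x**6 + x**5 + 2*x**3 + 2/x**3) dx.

1129109/112

By the power rule, an antiderivative is F(x) = 4*x**7/7 + x**6/6 + x**4/2 - 1/x**2.
Then F(4) - F(2) = (3418091/336) - (7691/84) = 1129109/112.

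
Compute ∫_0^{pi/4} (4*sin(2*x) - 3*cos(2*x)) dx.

An antiderivative is F(x) = -3*sin(2*x)/2 - 2*cos(2*x).
Then F(pi/4) - F(0) = (-3/2) - (-2) = 1/2.

1/2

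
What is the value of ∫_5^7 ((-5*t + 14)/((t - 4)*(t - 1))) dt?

-5*log(3) + 3*log(2)

Factor the denominator: t**2 - 5*t + 4 = (t - 1)(t - 4).
Partial fractions: (-5*t + 14)/((t - 4)*(t - 1)) = -3/(t - 1) - 2/(t - 4).
An antiderivative is F(t) = -2*log(t - 4) - 3*log(t - 1).
Then F(7) - F(5) = (-5*log(3) - 3*log(2)) - (-log(64)) = -5*log(3) + 3*log(2).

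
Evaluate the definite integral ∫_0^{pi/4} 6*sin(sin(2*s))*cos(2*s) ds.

3 - 3*cos(1)

Let u = sin(2*s), so du = 2*cos(2*s) ds. When s = 0, u = 0; when s = pi/4, u = 1.
The integral becomes 3·∫ sin(u) du from 0 to 1, with antiderivative -3*cos(u).
Back in s: F(s) = -3*cos(sin(2*s)).
Then F(pi/4) - F(0) = (-3*cos(1)) - (-3) = 3 - 3*cos(1).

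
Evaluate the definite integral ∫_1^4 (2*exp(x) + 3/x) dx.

-2*exp(1) + 6*log(2) + 2*exp(4)

An antiderivative is F(x) = 2*exp(x) + 3*log(x).
Then F(4) - F(1) = (log(64) + 2*exp(4)) - (2*exp(1)) = -2*exp(1) + 6*log(2) + 2*exp(4).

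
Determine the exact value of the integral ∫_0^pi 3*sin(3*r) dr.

An antiderivative is F(r) = -cos(3*r).
Then F(pi) - F(0) = (1) - (-1) = 2.

2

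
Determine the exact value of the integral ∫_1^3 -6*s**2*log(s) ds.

Integrate by parts once (u = ln s, dv = -6*s**2 ds).
An antiderivative is F(s) = -2*s**3*(3*log(s) - 1)/3.
Then F(3) - F(1) = (18 - 54*log(3)) - (2/3) = 52/3 - 54*log(3).

52/3 - 54*log(3)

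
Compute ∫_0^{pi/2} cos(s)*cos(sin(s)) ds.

Let u = sin(s), so du = cos(s) ds. When s = 0, u = 0; when s = pi/2, u = 1.
The integral becomes ∫ cos(u) du from 0 to 1, with antiderivative sin(u).
Back in s: F(s) = sin(sin(s)).
Then F(pi/2) - F(0) = (sin(1)) - (0) = sin(1).

sin(1)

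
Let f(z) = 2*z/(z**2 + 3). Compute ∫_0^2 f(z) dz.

log(7/3)

Let u = z**2 + 3, so du = 2*z dz. When z = 0, u = 3; when z = 2, u = 7.
The integral becomes ∫ 1/u du from 3 to 7, with antiderivative log(u).
Back in z: F(z) = log(z**2 + 3).
Then F(2) - F(0) = (log(7)) - (log(3)) = log(7/3).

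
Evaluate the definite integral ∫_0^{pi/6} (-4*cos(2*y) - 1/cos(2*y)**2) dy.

-3*sqrt(3)/2

An antiderivative is F(y) = -2*sin(2*y) - tan(2*y)/2.
Then F(pi/6) - F(0) = (-3*sqrt(3)/2) - (0) = -3*sqrt(3)/2.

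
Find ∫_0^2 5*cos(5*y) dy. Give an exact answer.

sin(10)

Let u = 5*y, so du = 5 dy. When y = 0, u = 0; when y = 2, u = 10.
The integral becomes ∫ cos(u) du from 0 to 10, with antiderivative sin(u).
Back in y: F(y) = sin(5*y).
Then F(2) - F(0) = (sin(10)) - (0) = sin(10).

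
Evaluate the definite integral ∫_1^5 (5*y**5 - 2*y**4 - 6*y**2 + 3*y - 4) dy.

By the power rule, an antiderivative is F(y) = 5*y**6/6 - 2*y**5/5 - 2*y**3 + 3*y**2/2 - 4*y.
Then F(5) - F(1) = (34615/3) - (-61/15) = 57712/5.

57712/5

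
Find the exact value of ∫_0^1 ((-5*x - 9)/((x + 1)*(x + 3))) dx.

-8*log(2) + 3*log(3)

Factor the denominator: x**2 + 4*x + 3 = (x + 3)(x + 1).
Partial fractions: (-5*x - 9)/((x + 1)*(x + 3)) = -3/(x + 3) - 2/(x + 1).
An antiderivative is F(x) = -2*log(x + 1) - 3*log(x + 3).
Then F(1) - F(0) = (-8*log(2)) - (-log(27)) = -8*log(2) + 3*log(3).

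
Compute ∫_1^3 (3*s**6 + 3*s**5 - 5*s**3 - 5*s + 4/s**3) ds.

By the power rule, an antiderivative is F(s) = 3*s**7/7 + s**6/2 - 5*s**4/4 - 5*s**2/2 - 2/s**2.
Then F(3) - F(1) = (296809/252) - (-135/28) = 74506/63.

74506/63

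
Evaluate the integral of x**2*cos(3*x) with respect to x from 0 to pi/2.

Integrate by parts twice (u = x^2, dv = cos(3*x) dx).
An antiderivative is F(x) = x**2*sin(3*x)/3 + 2*x*cos(3*x)/9 - 2*sin(3*x)/27.
Then F(pi/2) - F(0) = (2/27 - pi**2/12) - (0) = 2/27 - pi**2/12.

2/27 - pi**2/12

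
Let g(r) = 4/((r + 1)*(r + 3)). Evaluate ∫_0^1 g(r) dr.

log(9/4)

Factor the denominator: r**2 + 4*r + 3 = (r + 3)(r + 1).
Partial fractions: 4/((r + 1)*(r + 3)) = -2/(r + 3) + 2/(r + 1).
An antiderivative is F(r) = 2*log(r + 1) - 2*log(r + 3).
Then F(1) - F(0) = (-log(4)) - (-log(9)) = log(9/4).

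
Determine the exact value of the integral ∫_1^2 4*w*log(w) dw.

-3 + 8*log(2)

Integrate by parts once (u = ln w, dv = 4*w dw).
An antiderivative is F(w) = w**2*(2*log(w) - 1).
Then F(2) - F(1) = (-4 + 8*log(2)) - (-1) = -3 + 8*log(2).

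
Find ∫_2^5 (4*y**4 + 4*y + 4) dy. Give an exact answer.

By the power rule, an antiderivative is F(y) = 4*y**5/5 + 2*y**2 + 4*y.
Then F(5) - F(2) = (2570) - (208/5) = 12642/5.

12642/5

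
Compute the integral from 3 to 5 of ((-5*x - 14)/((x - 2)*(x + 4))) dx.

-6*log(3) + log(7)

Factor the denominator: x**2 + 2*x - 8 = (x + 4)(x - 2).
Partial fractions: (-5*x - 14)/((x - 2)*(x + 4)) = -1/(x + 4) - 4/(x - 2).
An antiderivative is F(x) = -4*log(x - 2) - log(x + 4).
Then F(5) - F(3) = (-6*log(3)) - (-log(7)) = -6*log(3) + log(7).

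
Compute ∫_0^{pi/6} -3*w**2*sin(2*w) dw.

-sqrt(3)*pi/8 + pi**2/48 + 3/8

Integrate by parts twice (u = w^2, dv = -3*sin(2*w) dw).
An antiderivative is F(w) = 3*w**2*cos(2*w)/2 - 3*w*sin(2*w)/2 - 3*cos(2*w)/4.
Then F(pi/6) - F(0) = (-sqrt(3)*pi/8 - 3/8 + pi**2/48) - (-3/4) = -sqrt(3)*pi/8 + pi**2/48 + 3/8.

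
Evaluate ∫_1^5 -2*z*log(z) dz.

Integrate by parts once (u = ln z, dv = -2*z dz).
An antiderivative is F(z) = -z**2*(2*log(z) - 1)/2.
Then F(5) - F(1) = (25/2 - 25*log(5)) - (1/2) = 12 - 25*log(5).

12 - 25*log(5)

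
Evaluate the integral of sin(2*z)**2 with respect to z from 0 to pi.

Use the identity sin^2(2*z) = (1 - cos(4*z))/2.
An antiderivative is F(z) = z/2 - sin(4*z)/8.
Then F(pi) - F(0) = (pi/2) - (0) = pi/2.

pi/2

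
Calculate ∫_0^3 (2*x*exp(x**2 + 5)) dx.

Let u = x**2 + 5, so du = 2*x dx. When x = 0, u = 5; when x = 3, u = 14.
The integral becomes ∫ exp(u) du from 5 to 14, with antiderivative exp(u).
Back in x: F(x) = exp(x**2 + 5).
Then F(3) - F(0) = (exp(14)) - (exp(5)) = -exp(5) + exp(14).

-exp(5) + exp(14)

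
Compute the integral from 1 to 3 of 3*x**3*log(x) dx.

-15 + 243*log(3)/4

Integrate by parts once (u = ln x, dv = 3*x**3 dx).
An antiderivative is F(x) = 3*x**4*(4*log(x) - 1)/16.
Then F(3) - F(1) = (-243/16 + 243*log(3)/4) - (-3/16) = -15 + 243*log(3)/4.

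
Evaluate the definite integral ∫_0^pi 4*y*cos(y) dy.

-8

Integrate by parts once (u = y, dv = 4*cos(y) dy).
An antiderivative is F(y) = 4*y*sin(y) + 4*cos(y).
Then F(pi) - F(0) = (-4) - (4) = -8.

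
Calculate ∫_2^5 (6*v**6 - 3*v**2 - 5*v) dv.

933591/14

By the power rule, an antiderivative is F(v) = 6*v**7/7 - v**3 - 5*v**2/2.
Then F(5) - F(2) = (934875/14) - (642/7) = 933591/14.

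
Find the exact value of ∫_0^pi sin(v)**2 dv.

Use the identity sin^2(v) = (1 - cos(2*v))/2.
An antiderivative is F(v) = v/2 - sin(2*v)/4.
Then F(pi) - F(0) = (pi/2) - (0) = pi/2.

pi/2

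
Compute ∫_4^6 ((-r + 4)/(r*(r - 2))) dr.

log(8/9)

Factor the denominator: r**2 - 2*r = r(r - 2).
Partial fractions: (-r + 4)/(r*(r - 2)) = -2/r + 1/(r - 2).
An antiderivative is F(r) = -2*log(r) + log(r - 2).
Then F(6) - F(4) = (-log(9)) - (-log(8)) = log(8/9).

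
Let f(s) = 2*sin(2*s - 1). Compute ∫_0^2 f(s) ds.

cos(1) - cos(3)

Let u = 2*s - 1, so du = 2 ds. When s = 0, u = -1; when s = 2, u = 3.
The integral becomes ∫ sin(u) du from -1 to 3, with antiderivative -cos(u).
Back in s: F(s) = -cos(2*s - 1).
Then F(2) - F(0) = (-cos(3)) - (-cos(1)) = cos(1) - cos(3).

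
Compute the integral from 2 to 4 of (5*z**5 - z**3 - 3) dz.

By the power rule, an antiderivative is F(z) = 5*z**6/6 - z**4/4 - 3*z.
Then F(4) - F(2) = (10012/3) - (130/3) = 3294.

3294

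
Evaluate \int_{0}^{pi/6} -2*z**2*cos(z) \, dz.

-sqrt(3)*pi/3 - pi**2/36 + 2

Integrate by parts twice (u = z^2, dv = -2*cos(z) dz).
An antiderivative is F(z) = -2*z**2*sin(z) - 4*z*cos(z) + 4*sin(z).
Then F(pi/6) - F(0) = (-sqrt(3)*pi/3 - pi**2/36 + 2) - (0) = -sqrt(3)*pi/3 - pi**2/36 + 2.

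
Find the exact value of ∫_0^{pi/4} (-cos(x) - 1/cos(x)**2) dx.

-1 - sqrt(2)/2

An antiderivative is F(x) = -sin(x) - tan(x).
Then F(pi/4) - F(0) = (-1 - sqrt(2)/2) - (0) = -1 - sqrt(2)/2.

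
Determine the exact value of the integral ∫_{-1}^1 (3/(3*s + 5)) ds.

log(4)

An antiderivative is F(s) = log(3*s + 5).
Then F(1) - F(-1) = (log(8)) - (log(2)) = log(4).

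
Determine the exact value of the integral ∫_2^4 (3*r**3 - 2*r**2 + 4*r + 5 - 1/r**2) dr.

By the power rule, an antiderivative is F(r) = 3*r**4/4 - 2*r**3/3 + 2*r**2 + 5*r + 1/r.
Then F(4) - F(2) = (2419/12) - (151/6) = 2117/12.

2117/12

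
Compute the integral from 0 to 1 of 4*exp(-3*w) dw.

4/3 - 4*exp(-3)/3

An antiderivative is F(w) = -4*exp(-3*w)/3.
Then F(1) - F(0) = (-4*exp(-3)/3) - (-4/3) = 4/3 - 4*exp(-3)/3.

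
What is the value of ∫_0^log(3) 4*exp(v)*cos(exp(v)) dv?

-4*sin(1) + 4*sin(3)

Let u = exp(v), so du = exp(v) dv. When v = 0, u = 1; when v = log(3), u = 3.
The integral becomes 4·∫ cos(u) du from 1 to 3, with antiderivative 4*sin(u).
Back in v: F(v) = 4*sin(exp(v)).
Then F(log(3)) - F(0) = (4*sin(3)) - (4*sin(1)) = -4*sin(1) + 4*sin(3).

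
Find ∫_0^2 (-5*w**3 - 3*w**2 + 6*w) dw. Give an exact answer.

-16

By the power rule, an antiderivative is F(w) = -5*w**4/4 - w**3 + 3*w**2.
Then F(2) - F(0) = (-16) - (0) = -16.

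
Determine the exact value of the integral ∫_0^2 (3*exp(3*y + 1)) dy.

Let u = 3*y + 1, so du = 3 dy. When y = 0, u = 1; when y = 2, u = 7.
The integral becomes ∫ exp(u) du from 1 to 7, with antiderivative exp(u).
Back in y: F(y) = exp(3*y + 1).
Then F(2) - F(0) = (exp(7)) - (exp(1)) = -exp(1) + exp(7).

-exp(1) + exp(7)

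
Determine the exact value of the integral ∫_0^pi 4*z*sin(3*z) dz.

4*pi/3

Integrate by parts once (u = z, dv = 4*sin(3*z) dz).
An antiderivative is F(z) = -4*z*cos(3*z)/3 + 4*sin(3*z)/9.
Then F(pi) - F(0) = (4*pi/3) - (0) = 4*pi/3.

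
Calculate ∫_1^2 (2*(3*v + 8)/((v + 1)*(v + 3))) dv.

Factor the denominator: v**2 + 4*v + 3 = (v + 3)(v + 1).
Partial fractions: 2*(3*v + 8)/((v + 1)*(v + 3)) = 1/(v + 3) + 5/(v + 1).
An antiderivative is F(v) = 5*log(v + 1) + log(v + 3).
Then F(2) - F(1) = (log(5) + 5*log(3)) - (7*log(2)) = -7*log(2) + log(5) + 5*log(3).

-7*log(2) + log(5) + 5*log(3)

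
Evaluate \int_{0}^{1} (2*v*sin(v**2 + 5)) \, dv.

Let u = v**2 + 5, so du = 2*v dv. When v = 0, u = 5; when v = 1, u = 6.
The integral becomes ∫ sin(u) du from 5 to 6, with antiderivative -cos(u).
Back in v: F(v) = -cos(v**2 + 5).
Then F(1) - F(0) = (-cos(6)) - (-cos(5)) = -cos(6) + cos(5).

-cos(6) + cos(5)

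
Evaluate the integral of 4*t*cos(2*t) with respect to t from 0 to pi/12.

-1 + pi/12 + sqrt(3)/2

Integrate by parts once (u = t, dv = 4*cos(2*t) dt).
An antiderivative is F(t) = 2*t*sin(2*t) + cos(2*t).
Then F(pi/12) - F(0) = (pi/12 + sqrt(3)/2) - (1) = -1 + pi/12 + sqrt(3)/2.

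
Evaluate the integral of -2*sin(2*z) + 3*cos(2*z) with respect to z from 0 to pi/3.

-3/2 + 3*sqrt(3)/4

An antiderivative is F(z) = 3*sin(2*z)/2 + cos(2*z).
Then F(pi/3) - F(0) = (-1/2 + 3*sqrt(3)/4) - (1) = -3/2 + 3*sqrt(3)/4.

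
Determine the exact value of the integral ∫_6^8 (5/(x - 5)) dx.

5*log(3)

An antiderivative is F(x) = 5*log(x - 5).
Then F(8) - F(6) = (5*log(3)) - (0) = 5*log(3).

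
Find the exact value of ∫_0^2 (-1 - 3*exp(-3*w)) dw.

-3 + exp(-6)

An antiderivative is F(w) = -w + exp(-3*w).
Then F(2) - F(0) = (-2 + exp(-6)) - (1) = -3 + exp(-6).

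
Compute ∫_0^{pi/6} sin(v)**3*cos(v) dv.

1/64

Let u = sin(v), so du = cos(v) dv. When v = 0, u = 0; when v = pi/6, u = 1/2.
The integral becomes ∫ u**3 du from 0 to 1/2, with antiderivative u**4/4.
Back in v: F(v) = sin(v)**4/4.
Then F(pi/6) - F(0) = (1/64) - (0) = 1/64.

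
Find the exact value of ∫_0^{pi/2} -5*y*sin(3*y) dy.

5/9

Integrate by parts once (u = y, dv = -5*sin(3*y) dy).
An antiderivative is F(y) = 5*y*cos(3*y)/3 - 5*sin(3*y)/9.
Then F(pi/2) - F(0) = (5/9) - (0) = 5/9.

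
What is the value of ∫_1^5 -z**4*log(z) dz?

Integrate by parts once (u = ln z, dv = -z**4 dz).
An antiderivative is F(z) = -z**5*(5*log(z) - 1)/25.
Then F(5) - F(1) = (125 - 625*log(5)) - (1/25) = 3124/25 - 625*log(5).

3124/25 - 625*log(5)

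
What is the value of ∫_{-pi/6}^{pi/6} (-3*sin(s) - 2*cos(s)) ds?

-2

An antiderivative is F(s) = -2*sin(s) + 3*cos(s).
Then F(pi/6) - F(-pi/6) = (-1 + 3*sqrt(3)/2) - (1 + 3*sqrt(3)/2) = -2.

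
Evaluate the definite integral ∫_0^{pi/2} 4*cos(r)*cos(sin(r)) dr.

Let u = sin(r), so du = cos(r) dr. When r = 0, u = 0; when r = pi/2, u = 1.
The integral becomes 4·∫ cos(u) du from 0 to 1, with antiderivative 4*sin(u).
Back in r: F(r) = 4*sin(sin(r)).
Then F(pi/2) - F(0) = (4*sin(1)) - (0) = 4*sin(1).

4*sin(1)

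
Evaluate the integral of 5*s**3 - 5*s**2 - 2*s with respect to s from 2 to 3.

535/12

By the power rule, an antiderivative is F(s) = 5*s**4/4 - 5*s**3/3 - s**2.
Then F(3) - F(2) = (189/4) - (8/3) = 535/12.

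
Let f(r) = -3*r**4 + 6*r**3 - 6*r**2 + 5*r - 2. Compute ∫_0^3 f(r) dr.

-309/5

By the power rule, an antiderivative is F(r) = -3*r**5/5 + 3*r**4/2 - 2*r**3 + 5*r**2/2 - 2*r.
Then F(3) - F(0) = (-309/5) - (0) = -309/5.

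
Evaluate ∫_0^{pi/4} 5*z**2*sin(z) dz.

Integrate by parts twice (u = z^2, dv = 5*sin(z) dz).
An antiderivative is F(z) = -5*z**2*cos(z) + 10*z*sin(z) + 10*cos(z).
Then F(pi/4) - F(0) = (5*sqrt(2)*(-pi**2 + 8*pi + 32)/32) - (10) = -10 - 5*sqrt(2)*pi**2/32 + 5*sqrt(2)*pi/4 + 5*sqrt(2).

-10 - 5*sqrt(2)*pi**2/32 + 5*sqrt(2)*pi/4 + 5*sqrt(2)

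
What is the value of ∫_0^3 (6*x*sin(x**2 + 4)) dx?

-3*cos(13) + 3*cos(4)

Let u = x**2 + 4, so du = 2*x dx. When x = 0, u = 4; when x = 3, u = 13.
The integral becomes 3·∫ sin(u) du from 4 to 13, with antiderivative -3*cos(u).
Back in x: F(x) = -3*cos(x**2 + 4).
Then F(3) - F(0) = (-3*cos(13)) - (-3*cos(4)) = -3*cos(13) + 3*cos(4).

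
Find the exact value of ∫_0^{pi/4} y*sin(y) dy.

Integrate by parts once (u = y, dv = sin(y) dy).
An antiderivative is F(y) = -y*cos(y) + sin(y).
Then F(pi/4) - F(0) = (sqrt(2)*(4 - pi)/8) - (0) = sqrt(2)*(4 - pi)/8.

sqrt(2)*(4 - pi)/8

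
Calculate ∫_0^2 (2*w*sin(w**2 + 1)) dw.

Let u = w**2 + 1, so du = 2*w dw. When w = 0, u = 1; when w = 2, u = 5.
The integral becomes ∫ sin(u) du from 1 to 5, with antiderivative -cos(u).
Back in w: F(w) = -cos(w**2 + 1).
Then F(2) - F(0) = (-cos(5)) - (-cos(1)) = -cos(5) + cos(1).

-cos(5) + cos(1)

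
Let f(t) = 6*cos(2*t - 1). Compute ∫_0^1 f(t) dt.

6*sin(1)

Let u = 2*t - 1, so du = 2 dt. When t = 0, u = -1; when t = 1, u = 1.
The integral becomes 3·∫ cos(u) du from -1 to 1, with antiderivative 3*sin(u).
Back in t: F(t) = 3*sin(2*t - 1).
Then F(1) - F(0) = (3*sin(1)) - (-3*sin(1)) = 6*sin(1).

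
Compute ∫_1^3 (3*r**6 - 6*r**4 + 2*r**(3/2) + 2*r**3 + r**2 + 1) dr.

36*sqrt(3)/5 + 73114/105

By the power rule, an antiderivative is F(r) = 3*r**7/7 + 4*r**(5/2)/5 - 6*r**5/5 + r**4/2 + r**3/3 + r.
Then F(3) - F(1) = (36*sqrt(3)/5 + 48873/70) - (391/210) = 36*sqrt(3)/5 + 73114/105.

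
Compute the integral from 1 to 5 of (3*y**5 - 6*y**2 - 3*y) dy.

7528

By the power rule, an antiderivative is F(y) = y**6/2 - 2*y**3 - 3*y**2/2.
Then F(5) - F(1) = (7525) - (-3) = 7528.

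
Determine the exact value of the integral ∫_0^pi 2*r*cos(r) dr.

Integrate by parts once (u = r, dv = 2*cos(r) dr).
An antiderivative is F(r) = 2*r*sin(r) + 2*cos(r).
Then F(pi) - F(0) = (-2) - (2) = -4.

-4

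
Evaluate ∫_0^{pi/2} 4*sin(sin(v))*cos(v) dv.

4 - 4*cos(1)

Let u = sin(v), so du = cos(v) dv. When v = 0, u = 0; when v = pi/2, u = 1.
The integral becomes 4·∫ sin(u) du from 0 to 1, with antiderivative -4*cos(u).
Back in v: F(v) = -4*cos(sin(v)).
Then F(pi/2) - F(0) = (-4*cos(1)) - (-4) = 4 - 4*cos(1).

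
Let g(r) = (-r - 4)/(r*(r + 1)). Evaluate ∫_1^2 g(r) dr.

Factor the denominator: r**2 + r = (r + 1)r.
Partial fractions: (-r - 4)/(r*(r + 1)) = 3/(r + 1) - 4/r.
An antiderivative is F(r) = -4*log(r) + 3*log(r + 1).
Then F(2) - F(1) = (log(27/16)) - (log(8)) = -7*log(2) + 3*log(3).

-7*log(2) + 3*log(3)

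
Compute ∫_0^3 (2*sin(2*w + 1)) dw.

-cos(7) + cos(1)

Let u = 2*w + 1, so du = 2 dw. When w = 0, u = 1; when w = 3, u = 7.
The integral becomes ∫ sin(u) du from 1 to 7, with antiderivative -cos(u).
Back in w: F(w) = -cos(2*w + 1).
Then F(3) - F(0) = (-cos(7)) - (-cos(1)) = -cos(7) + cos(1).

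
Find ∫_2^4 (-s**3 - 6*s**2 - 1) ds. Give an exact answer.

By the power rule, an antiderivative is F(s) = -s**4/4 - 2*s**3 - s.
Then F(4) - F(2) = (-196) - (-22) = -174.

-174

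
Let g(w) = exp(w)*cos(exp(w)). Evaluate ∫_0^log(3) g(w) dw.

Let u = exp(w), so du = exp(w) dw. When w = 0, u = 1; when w = log(3), u = 3.
The integral becomes ∫ cos(u) du from 1 to 3, with antiderivative sin(u).
Back in w: F(w) = sin(exp(w)).
Then F(log(3)) - F(0) = (sin(3)) - (sin(1)) = -sin(1) + sin(3).

-sin(1) + sin(3)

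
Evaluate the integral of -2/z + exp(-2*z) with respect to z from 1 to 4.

(-8*exp(8)*log(2) - 1 + exp(6))*exp(-8)/2

An antiderivative is F(z) = -2*log(z) - exp(-2*z)/2.
Then F(4) - F(1) = (-4*log(2) - exp(-8)/2) - (-exp(-2)/2) = (-8*exp(8)*log(2) - 1 + exp(6))*exp(-8)/2.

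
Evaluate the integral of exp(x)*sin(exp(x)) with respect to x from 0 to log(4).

cos(1) - cos(4)

Let u = exp(x), so du = exp(x) dx. When x = 0, u = 1; when x = log(4), u = 4.
The integral becomes ∫ sin(u) du from 1 to 4, with antiderivative -cos(u).
Back in x: F(x) = -cos(exp(x)).
Then F(log(4)) - F(0) = (-cos(4)) - (-cos(1)) = cos(1) - cos(4).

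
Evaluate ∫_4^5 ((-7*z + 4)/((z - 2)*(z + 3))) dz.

Factor the denominator: z**2 + z - 6 = (z + 3)(z - 2).
Partial fractions: (-7*z + 4)/((z - 2)*(z + 3)) = -5/(z + 3) - 2/(z - 2).
An antiderivative is F(z) = -2*log(z - 2) - 5*log(z + 3).
Then F(5) - F(4) = (-15*log(2) - 2*log(3)) - (-5*log(7) - 2*log(2)) = -13*log(2) - 2*log(3) + 5*log(7).

-13*log(2) - 2*log(3) + 5*log(7)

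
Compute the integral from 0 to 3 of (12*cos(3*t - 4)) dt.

4*sin(5) + 4*sin(4)

Let u = 3*t - 4, so du = 3 dt. When t = 0, u = -4; when t = 3, u = 5.
The integral becomes 4·∫ cos(u) du from -4 to 5, with antiderivative 4*sin(u).
Back in t: F(t) = 4*sin(3*t - 4).
Then F(3) - F(0) = (4*sin(5)) - (-4*sin(4)) = 4*sin(5) + 4*sin(4).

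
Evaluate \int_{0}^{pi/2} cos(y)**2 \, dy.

Use the identity cos^2(y) = (1 + cos(2*y))/2.
An antiderivative is F(y) = y/2 + sin(2*y)/4.
Then F(pi/2) - F(0) = (pi/4) - (0) = pi/4.

pi/4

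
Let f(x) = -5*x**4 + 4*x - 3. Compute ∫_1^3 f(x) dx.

By the power rule, an antiderivative is F(x) = -x**5 + 2*x**2 - 3*x.
Then F(3) - F(1) = (-234) - (-2) = -232.

-232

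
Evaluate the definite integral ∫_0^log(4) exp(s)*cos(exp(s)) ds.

Let u = exp(s), so du = exp(s) ds. When s = 0, u = 1; when s = log(4), u = 4.
The integral becomes ∫ cos(u) du from 1 to 4, with antiderivative sin(u).
Back in s: F(s) = sin(exp(s)).
Then F(log(4)) - F(0) = (sin(4)) - (sin(1)) = -sin(1) + sin(4).

-sin(1) + sin(4)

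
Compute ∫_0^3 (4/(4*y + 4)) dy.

An antiderivative is F(y) = log(4*y + 4).
Then F(3) - F(0) = (log(16)) - (log(4)) = log(4).

log(4)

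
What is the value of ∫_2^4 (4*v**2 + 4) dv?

By the power rule, an antiderivative is F(v) = 4*v**3/3 + 4*v.
Then F(4) - F(2) = (304/3) - (56/3) = 248/3.

248/3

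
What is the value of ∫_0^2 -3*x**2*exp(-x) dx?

-6 + 30*exp(-2)

Integrate by parts twice (u = x^2, dv = -3*exp(-x) dx).
An antiderivative is F(x) = (3*x**2 + 6*x + 6)*exp(-x).
Then F(2) - F(0) = (30*exp(-2)) - (6) = -6 + 30*exp(-2).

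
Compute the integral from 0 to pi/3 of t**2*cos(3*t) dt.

-2*pi/27

Integrate by parts twice (u = t^2, dv = cos(3*t) dt).
An antiderivative is F(t) = t**2*sin(3*t)/3 + 2*t*cos(3*t)/9 - 2*sin(3*t)/27.
Then F(pi/3) - F(0) = (-2*pi/27) - (0) = -2*pi/27.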